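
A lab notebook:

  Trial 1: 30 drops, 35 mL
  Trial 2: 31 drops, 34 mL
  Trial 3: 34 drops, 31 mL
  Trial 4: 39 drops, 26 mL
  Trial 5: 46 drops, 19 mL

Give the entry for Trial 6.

55 drops, 10 mL

Drops: differences are 1, 3, 5, … (increasing by 2 each time); 30, 31, 34, 39, 46 → 55.
For the mL, together with the drops always sums to 65: 35, 34, 31, 26, 19 → 10.
Putting it together: 55 drops, 10 mL.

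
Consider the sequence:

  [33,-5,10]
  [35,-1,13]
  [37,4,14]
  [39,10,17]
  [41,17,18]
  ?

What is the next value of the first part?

43

First part — +2 each step: 33, 35, 37, 39, 41 → 43.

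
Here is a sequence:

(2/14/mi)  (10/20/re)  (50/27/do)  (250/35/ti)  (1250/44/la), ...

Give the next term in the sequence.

(6250/54/sol)

First value goes 2, 10, 50, 250, 1250 → 6250 (×5 each step).
Second value: differences are 6, 7, 8, … (increasing by 1 each time); 14, 20, 27, 35, 44 → 54.
Note goes mi, re, do, ti, la → sol (runs backward through the solfège scale do→ti).
So the next term is (6250/54/sol).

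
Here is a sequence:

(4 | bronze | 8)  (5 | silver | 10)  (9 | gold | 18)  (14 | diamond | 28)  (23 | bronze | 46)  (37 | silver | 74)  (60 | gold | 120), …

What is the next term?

First slot — each term is the sum of the two before it: 4, 5, 9, 14, 23, 37, 60 → 97.
Rank: bronze, silver, gold, diamond, bronze, silver, gold → diamond (repeats bronze → silver → gold → diamond).
Third slot — always 2 × the first slot: 8, 10, 18, 28, 46, 74, 120 → 194.
So the next term is (97 | diamond | 194).

(97 | diamond | 194)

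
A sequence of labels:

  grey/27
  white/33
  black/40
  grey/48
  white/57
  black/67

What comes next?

Shade: grey, white, black, grey, white, black → grey (repeats grey → white → black).
Second component: differences are 6, 7, 8, … (increasing by 1 each time), so 27, 33, 40, 48, 57, 67 → 78.
So the next label is grey/78.

grey/78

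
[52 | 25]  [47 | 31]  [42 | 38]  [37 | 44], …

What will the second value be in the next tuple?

51

For the first value, −5 each step: 52, 47, 42, 37 → 32.
Second value goes 25, 31, 38, 44 → 51 (alternating steps +6, +7, +6, +7, …).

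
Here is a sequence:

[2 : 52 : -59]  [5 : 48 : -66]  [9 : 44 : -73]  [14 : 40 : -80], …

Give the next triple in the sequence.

[20 : 36 : -87]

First coordinate: differences are 3, 4, 5, … (increasing by 1 each time), so 2, 5, 9, 14 → 20.
Second coordinate: 52, 48, 44, 40 → 36 (−4 each step).
Third coordinate — −7 each step: -59, -66, -73, -80 → -87.
Putting it together: [20 : 36 : -87].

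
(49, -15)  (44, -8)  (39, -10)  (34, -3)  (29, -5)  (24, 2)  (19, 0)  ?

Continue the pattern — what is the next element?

(14, 7)

First value: −5 each step; 49, 44, 39, 34, 29, 24, 19 → 14.
For the second value, alternating steps +7, −2, +7, −2, …: -15, -8, -10, -3, -5, 2, 0 → 7.
Combining the parts gives (14, 7).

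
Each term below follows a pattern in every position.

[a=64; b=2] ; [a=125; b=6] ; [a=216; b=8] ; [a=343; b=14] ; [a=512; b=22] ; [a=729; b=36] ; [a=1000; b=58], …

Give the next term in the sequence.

[a=1331; b=94]

A: 64, 125, 216, 343, 512, 729, 1000 → 1331 (perfect cubes: 4³, 5³, 6³, …).
For the b, each term is the sum of the two before it: 2, 6, 8, 14, 22, 36, 58 → 94.
So the next term is [a=1331; b=94].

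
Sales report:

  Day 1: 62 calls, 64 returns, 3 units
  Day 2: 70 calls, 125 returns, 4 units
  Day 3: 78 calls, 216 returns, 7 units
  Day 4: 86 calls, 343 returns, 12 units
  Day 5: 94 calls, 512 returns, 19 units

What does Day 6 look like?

102 calls, 729 returns, 28 units

Calls: +8 each step; 62, 70, 78, 86, 94 → 102.
Returns: perfect cubes: 4³, 5³, 6³, …, so 64, 125, 216, 343, 512 → 729.
For the units, differences are 1, 3, 5, … (increasing by 2 each time): 3, 4, 7, 12, 19 → 28.
Putting it together: 102 calls, 729 returns, 28 units.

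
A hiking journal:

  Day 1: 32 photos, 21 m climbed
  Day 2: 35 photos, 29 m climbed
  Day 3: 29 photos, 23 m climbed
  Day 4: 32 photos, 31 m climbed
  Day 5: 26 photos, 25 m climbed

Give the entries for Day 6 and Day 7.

Photos: 32, 35, 29, 32, 26 → 29 → 23 (alternating steps +3, −6, +3, −6, …).
M climbed: alternating steps +8, −6, +8, −6, …, so 21, 29, 23, 31, 25 → 33 → 27.
So the next two records are 29 photos, 33 m climbed and 23 photos, 27 m climbed.

29 photos, 33 m climbed; 23 photos, 27 m climbed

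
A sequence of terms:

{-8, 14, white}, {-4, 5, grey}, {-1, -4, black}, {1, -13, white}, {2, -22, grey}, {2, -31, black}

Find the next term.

First value: differences are 4, 3, 2, … (decreasing by 1 each time); -8, -4, -1, 1, 2, 2 → 1.
Second value goes 14, 5, -4, -13, -22, -31 → -40 (−9 each step).
For the shade, repeats white → grey → black: white, grey, black, white, grey, black → white.
So the next term is {1, -40, white}.

{1, -40, white}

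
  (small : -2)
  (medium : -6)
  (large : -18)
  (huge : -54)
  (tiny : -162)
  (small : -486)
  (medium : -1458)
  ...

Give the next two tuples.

(large : -4374), (huge : -13122)

Size goes small, medium, large, huge, tiny, small, medium → large → huge (repeats small → medium → large → huge → tiny).
Second coordinate: ×3 each step; -2, -6, -18, -54, -162, -486, -1458 → -4374 → -13122.
So the next two tuples are (large : -4374) and (huge : -13122).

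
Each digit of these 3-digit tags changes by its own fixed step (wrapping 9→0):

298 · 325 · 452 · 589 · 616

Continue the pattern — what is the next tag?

743

For the first digit, +1 each step, mod 10: 2, 3, 4, 5, 6 → 7.
Second digit: +3 each step, mod 10, so 9, 2, 5, 8, 1 → 4.
Third digit: −3 each step, mod 10, so 8, 5, 2, 9, 6 → 3.
Combining the parts gives 743.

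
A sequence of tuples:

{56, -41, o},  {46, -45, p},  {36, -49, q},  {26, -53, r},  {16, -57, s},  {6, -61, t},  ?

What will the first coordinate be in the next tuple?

First coordinate goes 56, 46, 36, 26, 16, 6 → -4 (−10 each step).

-4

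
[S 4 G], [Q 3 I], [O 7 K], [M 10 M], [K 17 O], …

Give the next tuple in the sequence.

For the first letter, letters move back 2 places in the alphabet: S, Q, O, M, K → I.
Second value goes 4, 3, 7, 10, 17 → 27 (each term is the sum of the two before it).
Second letter goes G, I, K, M, O → Q (letters move forward 2 places in the alphabet).
Putting it together: [I 27 Q].

[I 27 Q]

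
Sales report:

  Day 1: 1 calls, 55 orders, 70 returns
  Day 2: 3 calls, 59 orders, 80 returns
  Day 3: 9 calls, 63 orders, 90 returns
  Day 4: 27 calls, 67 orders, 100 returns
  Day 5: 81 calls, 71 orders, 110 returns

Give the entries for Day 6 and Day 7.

For the calls, ×3 each step: 1, 3, 9, 27, 81 → 243 → 729.
Orders: +4 each step; 55, 59, 63, 67, 71 → 75 → 79.
Returns: 70, 80, 90, 100, 110 → 120 → 130 (+10 each step).
So the next two records are 243 calls, 75 orders, 120 returns and 729 calls, 79 orders, 130 returns.

243 calls, 75 orders, 120 returns; 729 calls, 79 orders, 130 returns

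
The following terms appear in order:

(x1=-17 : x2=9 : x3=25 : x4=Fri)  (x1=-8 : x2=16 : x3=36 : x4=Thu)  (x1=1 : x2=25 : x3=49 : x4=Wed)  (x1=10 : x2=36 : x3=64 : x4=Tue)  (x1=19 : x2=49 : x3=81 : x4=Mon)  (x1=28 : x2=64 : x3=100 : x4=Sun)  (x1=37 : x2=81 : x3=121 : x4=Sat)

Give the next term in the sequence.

X1: -17, -8, 1, 10, 19, 28, 37 → 46 (+9 each step).
X2: perfect squares: 3², 4², 5², …; 9, 16, 25, 36, 49, 64, 81 → 100.
X3: perfect squares: 5², 6², 7², …; 25, 36, 49, 64, 81, 100, 121 → 144.
For the x4, runs backward through the weekdays Mon→Sun: Fri, Thu, Wed, Tue, Mon, Sun, Sat → Fri.
Combining the parts gives (x1=46 : x2=100 : x3=144 : x4=Fri).

(x1=46 : x2=100 : x3=144 : x4=Fri)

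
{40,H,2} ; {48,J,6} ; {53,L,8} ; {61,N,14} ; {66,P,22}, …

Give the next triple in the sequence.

First entry: 40, 48, 53, 61, 66 → 74 (alternating steps +8, +5, +8, +5, …).
Letter: letters move forward 2 places in the alphabet, so H, J, L, N, P → R.
Third entry: 2, 6, 8, 14, 22 → 36 (each term is the sum of the two before it).
So the next triple is {74,R,36}.

{74,R,36}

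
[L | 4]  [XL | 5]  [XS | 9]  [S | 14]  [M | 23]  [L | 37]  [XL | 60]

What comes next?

Size — repeats L → XL → XS → S → M: L, XL, XS, S, M, L, XL → XS.
Second value: 4, 5, 9, 14, 23, 37, 60 → 97 (each term is the sum of the two before it).
Combining the parts gives [XS | 97].

[XS | 97]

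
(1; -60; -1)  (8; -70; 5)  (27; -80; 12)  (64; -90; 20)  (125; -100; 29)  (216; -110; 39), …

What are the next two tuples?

(343; -120; 50), (512; -130; 62)

First entry: perfect cubes: 1³, 2³, 3³, …; 1, 8, 27, 64, 125, 216 → 343 → 512.
Second entry: -60, -70, -80, -90, -100, -110 → -120 → -130 (−10 each step).
Third entry — differences are 6, 7, 8, … (increasing by 1 each time): -1, 5, 12, 20, 29, 39 → 50 → 62.
So the next two tuples are (343; -120; 50) and (512; -130; 62).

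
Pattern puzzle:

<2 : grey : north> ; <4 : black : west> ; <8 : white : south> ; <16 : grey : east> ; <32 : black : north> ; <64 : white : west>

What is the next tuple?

First part: 2, 4, 8, 16, 32, 64 → 128 (×2 each step).
Shade goes grey, black, white, grey, black, white → grey (repeats grey → black → white).
Direction: repeats north → west → south → east; north, west, south, east, north, west → south.
Putting it together: <128 : grey : south>.

<128 : grey : south>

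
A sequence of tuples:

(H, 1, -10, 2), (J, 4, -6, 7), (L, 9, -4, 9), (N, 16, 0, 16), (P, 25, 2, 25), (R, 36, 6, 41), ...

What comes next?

Letter: H, J, L, N, P, R → T (letters move forward 2 places in the alphabet).
Second part goes 1, 4, 9, 16, 25, 36 → 49 (perfect squares: 1², 2², 3², …).
Third part: -10, -6, -4, 0, 2, 6 → 8 (alternating steps +4, +2, +4, +2, …).
For the fourth part, each term is the sum of the two before it: 2, 7, 9, 16, 25, 41 → 66.
Combining the parts gives (T, 49, 8, 66).

(T, 49, 8, 66)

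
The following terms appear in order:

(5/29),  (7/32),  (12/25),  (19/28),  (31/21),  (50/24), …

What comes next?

(81/17)

First slot goes 5, 7, 12, 19, 31, 50 → 81 (each term is the sum of the two before it).
For the second slot, alternating steps +3, −7, +3, −7, …: 29, 32, 25, 28, 21, 24 → 17.
So the next term is (81/17).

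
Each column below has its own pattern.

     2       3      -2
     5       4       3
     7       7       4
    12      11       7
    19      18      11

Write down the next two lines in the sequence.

First component goes 2, 5, 7, 12, 19 → 31 → 50 (each term is the sum of the two before it).
For the second component, each term is the sum of the two before it: 3, 4, 7, 11, 18 → 29 → 47.
Third component — always the previous value of the second component: -2, 3, 4, 7, 11 → 18 → 29.
So the next two lines are 31  29  18 and 50  47  29.

31  29  18; 50  47  29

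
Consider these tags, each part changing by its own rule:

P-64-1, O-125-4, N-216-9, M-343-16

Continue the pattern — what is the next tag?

L-512-25

Letter: letters move back 1 place in the alphabet, so P, O, N, M → L.
Second component — perfect cubes: 4³, 5³, 6³, …: 64, 125, 216, 343 → 512.
For the third component, perfect squares: 1², 2², 3², …: 1, 4, 9, 16 → 25.
Putting it together: L-512-25.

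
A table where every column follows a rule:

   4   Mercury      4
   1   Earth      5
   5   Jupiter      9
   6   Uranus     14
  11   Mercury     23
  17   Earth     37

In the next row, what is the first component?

28

First component: 4, 1, 5, 6, 11, 17 → 28 (each term is the sum of the two before it).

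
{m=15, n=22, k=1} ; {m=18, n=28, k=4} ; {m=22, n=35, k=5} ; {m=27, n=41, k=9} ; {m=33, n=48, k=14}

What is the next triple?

M goes 15, 18, 22, 27, 33 → 40 (differences are 3, 4, 5, … (increasing by 1 each time)).
N — alternating steps +6, +7, +6, +7, …: 22, 28, 35, 41, 48 → 54.
K: each term is the sum of the two before it, so 1, 4, 5, 9, 14 → 23.
Combining the parts gives {m=40, n=54, k=23}.

{m=40, n=54, k=23}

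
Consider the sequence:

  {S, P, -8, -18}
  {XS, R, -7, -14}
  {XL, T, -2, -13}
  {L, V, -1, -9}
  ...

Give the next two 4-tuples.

For the size, runs backward through clothing sizes XS→XL: S, XS, XL, L → M → S.
Letter: letters move forward 2 places in the alphabet, so P, R, T, V → X → Z.
Third coordinate goes -8, -7, -2, -1 → 4 → 5 (alternating steps +1, +5, +1, +5, …).
Fourth coordinate goes -18, -14, -13, -9 → -8 → -4 (alternating steps +4, +1, +4, +1, …).
Putting the parts together: {M, X, 4, -8} and then {S, Z, 5, -4}.

{M, X, 4, -8}, {S, Z, 5, -4}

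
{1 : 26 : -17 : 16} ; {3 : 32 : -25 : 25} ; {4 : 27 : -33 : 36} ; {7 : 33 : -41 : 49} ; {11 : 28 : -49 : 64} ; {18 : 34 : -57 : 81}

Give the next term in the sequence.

{29 : 29 : -65 : 100}

First component goes 1, 3, 4, 7, 11, 18 → 29 (each term is the sum of the two before it).
Second component: alternating steps +6, −5, +6, −5, …, so 26, 32, 27, 33, 28, 34 → 29.
Third component — −8 each step: -17, -25, -33, -41, -49, -57 → -65.
Fourth component: perfect squares: 4², 5², 6², …, so 16, 25, 36, 49, 64, 81 → 100.
Putting it together: {29 : 29 : -65 : 100}.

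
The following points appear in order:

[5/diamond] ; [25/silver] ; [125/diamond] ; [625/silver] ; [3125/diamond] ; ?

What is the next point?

[15625/silver]

First part goes 5, 25, 125, 625, 3125 → 15625 (×5 each step).
Rank: alternates diamond ↔ silver; diamond, silver, diamond, silver, diamond → silver.
Putting it together: [15625/silver].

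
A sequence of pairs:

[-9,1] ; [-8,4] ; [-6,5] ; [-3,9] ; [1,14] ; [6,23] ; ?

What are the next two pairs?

First slot: -9, -8, -6, -3, 1, 6 → 12 → 19 (differences are 1, 2, 3, … (increasing by 1 each time)).
Second slot goes 1, 4, 5, 9, 14, 23 → 37 → 60 (each term is the sum of the two before it).
Putting the parts together: [12,37] and then [19,60].

[12,37], [19,60]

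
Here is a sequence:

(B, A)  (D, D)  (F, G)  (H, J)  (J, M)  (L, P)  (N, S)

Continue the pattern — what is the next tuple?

First letter — letters move forward 2 places in the alphabet: B, D, F, H, J, L, N → P.
Second letter: A, D, G, J, M, P, S → V (letters move forward 3 places in the alphabet).
Combining the parts gives (P, V).

(P, V)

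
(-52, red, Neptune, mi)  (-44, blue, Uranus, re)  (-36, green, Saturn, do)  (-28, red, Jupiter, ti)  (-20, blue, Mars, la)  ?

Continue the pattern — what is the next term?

(-12, green, Earth, sol)

First value goes -52, -44, -36, -28, -20 → -12 (+8 each step).
Colour: repeats red → blue → green, so red, blue, green, red, blue → green.
Planet — runs backward through the planets Mercury→Neptune: Neptune, Uranus, Saturn, Jupiter, Mars → Earth.
Note: mi, re, do, ti, la → sol (runs backward through the solfège scale do→ti).
So the next term is (-12, green, Earth, sol).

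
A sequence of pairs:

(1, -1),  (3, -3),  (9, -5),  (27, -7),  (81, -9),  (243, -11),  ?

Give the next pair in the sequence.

First entry goes 1, 3, 9, 27, 81, 243 → 729 (×3 each step).
Second entry: −2 each step; -1, -3, -5, -7, -9, -11 → -13.
Combining the parts gives (729, -13).

(729, -13)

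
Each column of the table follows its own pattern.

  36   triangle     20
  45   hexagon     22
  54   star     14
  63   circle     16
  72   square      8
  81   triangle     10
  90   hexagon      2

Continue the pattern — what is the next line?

First component goes 36, 45, 54, 63, 72, 81, 90 → 99 (+9 each step).
Shape: repeats triangle → hexagon → star → circle → square, so triangle, hexagon, star, circle, square, triangle, hexagon → star.
Third component: alternating steps +2, −8, +2, −8, …, so 20, 22, 14, 16, 8, 10, 2 → 4.
Putting it together: 99  star  4.

99  star  4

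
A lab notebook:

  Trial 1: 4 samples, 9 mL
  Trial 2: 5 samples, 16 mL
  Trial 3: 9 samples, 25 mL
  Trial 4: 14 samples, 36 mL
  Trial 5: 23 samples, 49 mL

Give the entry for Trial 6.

Samples: 4, 5, 9, 14, 23 → 37 (each term is the sum of the two before it).
For the mL, perfect squares: 3², 4², 5², …: 9, 16, 25, 36, 49 → 64.
Combining the parts gives 37 samples, 64 mL.

37 samples, 64 mL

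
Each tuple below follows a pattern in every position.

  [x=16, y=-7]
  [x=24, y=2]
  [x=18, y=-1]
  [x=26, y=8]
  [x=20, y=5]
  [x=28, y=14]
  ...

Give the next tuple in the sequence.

X: alternating steps +8, −6, +8, −6, …; 16, 24, 18, 26, 20, 28 → 22.
Y: alternating steps +9, −3, +9, −3, …; -7, 2, -1, 8, 5, 14 → 11.
Combining the parts gives [x=22, y=11].

[x=22, y=11]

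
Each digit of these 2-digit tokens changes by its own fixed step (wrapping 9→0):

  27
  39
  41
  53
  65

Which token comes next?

77

First digit goes 2, 3, 4, 5, 6 → 7 (+1 each step, mod 10).
Second digit: +2 each step, mod 10; 7, 9, 1, 3, 5 → 7.
Putting it together: 77.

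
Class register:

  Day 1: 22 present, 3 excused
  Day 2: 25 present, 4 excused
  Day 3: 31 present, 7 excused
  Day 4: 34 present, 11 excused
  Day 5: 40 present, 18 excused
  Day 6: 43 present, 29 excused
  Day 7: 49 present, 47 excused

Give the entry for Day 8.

52 present, 76 excused

Present goes 22, 25, 31, 34, 40, 43, 49 → 52 (alternating steps +3, +6, +3, +6, …).
For the excused, each term is the sum of the two before it: 3, 4, 7, 11, 18, 29, 47 → 76.
Combining the parts gives 52 present, 76 excused.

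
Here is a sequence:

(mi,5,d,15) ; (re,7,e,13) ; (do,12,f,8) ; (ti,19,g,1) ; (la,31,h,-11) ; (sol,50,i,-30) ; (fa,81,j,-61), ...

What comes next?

(mi,131,k,-111)

For the note, runs backward through the solfège scale do→ti: mi, re, do, ti, la, sol, fa → mi.
Second coordinate: each term is the sum of the two before it; 5, 7, 12, 19, 31, 50, 81 → 131.
Letter: d, e, f, g, h, i, j → k (letters move forward 1 place in the alphabet).
Fourth coordinate: together with the second coordinate always sums to 20; 15, 13, 8, 1, -11, -30, -61 → -111.
So the next element is (mi,131,k,-111).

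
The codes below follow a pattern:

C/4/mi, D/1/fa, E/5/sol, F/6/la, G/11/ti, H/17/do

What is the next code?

Letter goes C, D, E, F, G, H → I (letters move forward 1 place in the alphabet).
Second component: each term is the sum of the two before it; 4, 1, 5, 6, 11, 17 → 28.
Note: mi, fa, sol, la, ti, do → re (runs through the solfège scale do→ti).
Putting it together: I/28/re.

I/28/re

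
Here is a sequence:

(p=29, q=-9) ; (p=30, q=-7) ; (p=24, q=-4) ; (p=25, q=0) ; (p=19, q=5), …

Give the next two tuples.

(p=20, q=11), (p=14, q=18)

P — alternating steps +1, −6, +1, −6, …: 29, 30, 24, 25, 19 → 20 → 14.
For the q, differences are 2, 3, 4, … (increasing by 1 each time): -9, -7, -4, 0, 5 → 11 → 18.
So the next two tuples are (p=20, q=11) and (p=14, q=18).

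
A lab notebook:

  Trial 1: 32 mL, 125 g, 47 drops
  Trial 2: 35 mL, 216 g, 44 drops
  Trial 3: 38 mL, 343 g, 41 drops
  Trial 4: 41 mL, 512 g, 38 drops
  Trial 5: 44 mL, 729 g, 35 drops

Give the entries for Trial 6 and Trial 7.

47 mL, 1000 g, 32 drops; 50 mL, 1331 g, 29 drops

For the mL, +3 each step: 32, 35, 38, 41, 44 → 47 → 50.
G: perfect cubes: 5³, 6³, 7³, …; 125, 216, 343, 512, 729 → 1000 → 1331.
Drops — −3 each step: 47, 44, 41, 38, 35 → 32 → 29.
Putting the parts together: 47 mL, 1000 g, 32 drops and then 50 mL, 1331 g, 29 drops.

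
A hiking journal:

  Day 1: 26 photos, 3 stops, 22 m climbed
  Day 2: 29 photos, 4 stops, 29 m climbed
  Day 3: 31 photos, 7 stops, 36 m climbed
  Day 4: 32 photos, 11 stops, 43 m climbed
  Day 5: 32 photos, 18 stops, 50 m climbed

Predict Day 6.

Photos: differences are 3, 2, 1, … (decreasing by 1 each time), so 26, 29, 31, 32, 32 → 31.
Stops goes 3, 4, 7, 11, 18 → 29 (each term is the sum of the two before it).
M climbed: +7 each step; 22, 29, 36, 43, 50 → 57.
Combining the parts gives 31 photos, 29 stops, 57 m climbed.

31 photos, 29 stops, 57 m climbed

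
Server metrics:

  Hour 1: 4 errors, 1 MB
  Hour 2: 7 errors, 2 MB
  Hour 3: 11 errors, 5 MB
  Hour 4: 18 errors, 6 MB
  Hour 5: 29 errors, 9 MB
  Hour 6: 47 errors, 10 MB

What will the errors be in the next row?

76

Errors goes 4, 7, 11, 18, 29, 47 → 76 (each term is the sum of the two before it).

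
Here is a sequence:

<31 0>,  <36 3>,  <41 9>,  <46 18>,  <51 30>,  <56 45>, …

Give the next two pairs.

First slot: 31, 36, 41, 46, 51, 56 → 61 → 66 (+5 each step).
Second slot: 0, 3, 9, 18, 30, 45 → 63 → 84 (differences are 3, 6, 9, … (increasing by 3 each time)).
Putting the parts together: <61 63> and then <66 84>.

<61 63>, <66 84>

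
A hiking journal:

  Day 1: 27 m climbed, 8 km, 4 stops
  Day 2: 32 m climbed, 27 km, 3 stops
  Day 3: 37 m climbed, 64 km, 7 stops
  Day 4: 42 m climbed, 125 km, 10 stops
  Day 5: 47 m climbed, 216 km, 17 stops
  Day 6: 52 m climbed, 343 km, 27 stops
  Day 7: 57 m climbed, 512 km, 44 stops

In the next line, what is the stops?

71

M climbed — +5 each step: 27, 32, 37, 42, 47, 52, 57 → 62.
Km: 8, 27, 64, 125, 216, 343, 512 → 729 (perfect cubes: 2³, 3³, 4³, …).
Stops: each term is the sum of the two before it, so 4, 3, 7, 10, 17, 27, 44 → 71.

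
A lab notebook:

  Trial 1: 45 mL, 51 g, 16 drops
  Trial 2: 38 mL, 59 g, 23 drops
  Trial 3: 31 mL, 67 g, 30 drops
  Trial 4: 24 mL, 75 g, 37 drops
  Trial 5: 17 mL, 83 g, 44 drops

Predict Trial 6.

ML — −7 each step: 45, 38, 31, 24, 17 → 10.
G goes 51, 59, 67, 75, 83 → 91 (+8 each step).
Drops — together with the mL always sums to 61: 16, 23, 30, 37, 44 → 51.
Putting it together: 10 mL, 91 g, 51 drops.

10 mL, 91 g, 51 drops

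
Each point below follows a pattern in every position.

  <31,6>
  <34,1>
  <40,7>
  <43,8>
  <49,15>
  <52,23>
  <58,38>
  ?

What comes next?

First part: alternating steps +3, +6, +3, +6, …; 31, 34, 40, 43, 49, 52, 58 → 61.
Second part: each term is the sum of the two before it; 6, 1, 7, 8, 15, 23, 38 → 61.
Putting it together: <61,61>.

<61,61>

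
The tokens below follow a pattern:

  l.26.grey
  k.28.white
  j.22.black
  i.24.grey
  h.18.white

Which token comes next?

Letter: letters move back 1 place in the alphabet, so l, k, j, i, h → g.
Second component: 26, 28, 22, 24, 18 → 20 (alternating steps +2, −6, +2, −6, …).
Shade: repeats grey → white → black, so grey, white, black, grey, white → black.
So the next token is g.20.black.

g.20.black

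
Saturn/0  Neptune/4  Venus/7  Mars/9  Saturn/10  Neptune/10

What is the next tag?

Venus/9

Planet goes Saturn, Neptune, Venus, Mars, Saturn, Neptune → Venus (repeats Saturn → Neptune → Venus → Mars).
For the second component, differences are 4, 3, 2, … (decreasing by 1 each time): 0, 4, 7, 9, 10, 10 → 9.
Putting it together: Venus/9.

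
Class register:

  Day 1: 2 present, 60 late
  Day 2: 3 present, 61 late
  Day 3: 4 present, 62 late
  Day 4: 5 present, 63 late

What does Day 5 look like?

Present — +1 each step: 2, 3, 4, 5 → 6.
Late: 60, 61, 62, 63 → 64 (+1 each step).
So the next record is 6 present, 64 late.

6 present, 64 late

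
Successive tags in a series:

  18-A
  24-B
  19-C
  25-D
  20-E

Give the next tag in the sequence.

26-F

First component: alternating steps +6, −5, +6, −5, …; 18, 24, 19, 25, 20 → 26.
For the letter, letters move forward 1 place in the alphabet: A, B, C, D, E → F.
Combining the parts gives 26-F.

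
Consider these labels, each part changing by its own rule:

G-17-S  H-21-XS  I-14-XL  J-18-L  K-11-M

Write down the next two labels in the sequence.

Letter — letters move forward 1 place in the alphabet: G, H, I, J, K → L → M.
Second component — alternating steps +4, −7, +4, −7, …: 17, 21, 14, 18, 11 → 15 → 8.
Size — runs backward through clothing sizes XS→XL: S, XS, XL, L, M → S → XS.
So the next two labels are L-15-S and M-8-XS.

L-15-S, M-8-XS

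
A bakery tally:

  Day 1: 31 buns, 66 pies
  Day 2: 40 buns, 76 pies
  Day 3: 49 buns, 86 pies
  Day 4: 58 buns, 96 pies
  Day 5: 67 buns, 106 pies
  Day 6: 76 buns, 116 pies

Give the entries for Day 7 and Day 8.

85 buns, 126 pies; 94 buns, 136 pies

Buns: +9 each step, so 31, 40, 49, 58, 67, 76 → 85 → 94.
Pies: +10 each step; 66, 76, 86, 96, 106, 116 → 126 → 136.
Putting the parts together: 85 buns, 126 pies and then 94 buns, 136 pies.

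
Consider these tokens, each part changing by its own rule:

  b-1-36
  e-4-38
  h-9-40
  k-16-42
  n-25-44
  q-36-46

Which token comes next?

t-49-48

Letter: b, e, h, k, n, q → t (letters move forward 3 places in the alphabet).
Second component — differences are 3, 5, 7, … (increasing by 2 each time): 1, 4, 9, 16, 25, 36 → 49.
Third component: +2 each step, so 36, 38, 40, 42, 44, 46 → 48.
So the next token is t-49-48.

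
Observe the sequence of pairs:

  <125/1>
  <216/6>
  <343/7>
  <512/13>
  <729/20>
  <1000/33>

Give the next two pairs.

First part goes 125, 216, 343, 512, 729, 1000 → 1331 → 1728 (perfect cubes: 5³, 6³, 7³, …).
Second part goes 1, 6, 7, 13, 20, 33 → 53 → 86 (each term is the sum of the two before it).
Putting the parts together: <1331/53> and then <1728/86>.

<1331/53>, <1728/86>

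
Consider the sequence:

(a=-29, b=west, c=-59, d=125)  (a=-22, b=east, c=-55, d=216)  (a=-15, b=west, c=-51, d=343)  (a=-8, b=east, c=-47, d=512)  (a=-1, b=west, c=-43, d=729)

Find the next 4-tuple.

A — +7 each step: -29, -22, -15, -8, -1 → 6.
B: alternates west ↔ east, so west, east, west, east, west → east.
C: +4 each step, so -59, -55, -51, -47, -43 → -39.
D: perfect cubes: 5³, 6³, 7³, …, so 125, 216, 343, 512, 729 → 1000.
So the next 4-tuple is (a=6, b=east, c=-39, d=1000).

(a=6, b=east, c=-39, d=1000)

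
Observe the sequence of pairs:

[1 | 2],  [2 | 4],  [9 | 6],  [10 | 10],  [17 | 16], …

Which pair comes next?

[18 | 26]

First value — alternating steps +1, +7, +1, +7, …: 1, 2, 9, 10, 17 → 18.
Second value: each term is the sum of the two before it; 2, 4, 6, 10, 16 → 26.
So the next pair is [18 | 26].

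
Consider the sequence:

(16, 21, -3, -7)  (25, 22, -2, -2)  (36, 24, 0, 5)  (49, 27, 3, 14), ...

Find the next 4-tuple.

(64, 31, 7, 25)

First part: perfect squares: 4², 5², 6², …; 16, 25, 36, 49 → 64.
For the second part, differences are 1, 2, 3, … (increasing by 1 each time): 21, 22, 24, 27 → 31.
Third part: differences are 1, 2, 3, … (increasing by 1 each time), so -3, -2, 0, 3 → 7.
Fourth part goes -7, -2, 5, 14 → 25 (differences are 5, 7, 9, … (increasing by 2 each time)).
So the next 4-tuple is (64, 31, 7, 25).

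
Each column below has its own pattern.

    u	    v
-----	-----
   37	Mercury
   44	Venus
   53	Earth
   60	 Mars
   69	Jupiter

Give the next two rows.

Column u: alternating steps +7, +9, +7, +9, …, so 37, 44, 53, 60, 69 → 76 → 85.
Column v goes Mercury, Venus, Earth, Mars, Jupiter → Saturn → Uranus (runs through the planets Mercury→Neptune).
Putting the parts together: 76  Saturn and then 85  Uranus.

76  Saturn; 85  Uranus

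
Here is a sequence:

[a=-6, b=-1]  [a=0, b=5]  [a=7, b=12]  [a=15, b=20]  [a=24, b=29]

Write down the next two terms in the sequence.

[a=34, b=39], [a=45, b=50]

A: differences are 6, 7, 8, … (increasing by 1 each time), so -6, 0, 7, 15, 24 → 34 → 45.
B: always 5 more than the a; -1, 5, 12, 20, 29 → 39 → 50.
Putting the parts together: [a=34, b=39] and then [a=45, b=50].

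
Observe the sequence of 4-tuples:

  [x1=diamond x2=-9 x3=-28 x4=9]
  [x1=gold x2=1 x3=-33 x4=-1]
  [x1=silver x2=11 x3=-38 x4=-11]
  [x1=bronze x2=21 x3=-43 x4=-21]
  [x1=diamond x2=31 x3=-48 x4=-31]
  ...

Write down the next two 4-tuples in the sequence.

[x1=gold x2=41 x3=-53 x4=-41], [x1=silver x2=51 x3=-58 x4=-51]

X1 — repeats diamond → gold → silver → bronze: diamond, gold, silver, bronze, diamond → gold → silver.
X2: +10 each step, so -9, 1, 11, 21, 31 → 41 → 51.
For the x3, −5 each step: -28, -33, -38, -43, -48 → -53 → -58.
X4 — always the negative of the x2: 9, -1, -11, -21, -31 → -41 → -51.
So the next two 4-tuples are [x1=gold x2=41 x3=-53 x4=-41] and [x1=silver x2=51 x3=-58 x4=-51].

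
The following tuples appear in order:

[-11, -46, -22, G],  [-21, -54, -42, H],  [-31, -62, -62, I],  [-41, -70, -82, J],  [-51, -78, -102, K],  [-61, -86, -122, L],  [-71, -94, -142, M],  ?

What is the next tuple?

First part: -11, -21, -31, -41, -51, -61, -71 → -81 (−10 each step).
Second part: -46, -54, -62, -70, -78, -86, -94 → -102 (−8 each step).
Third part goes -22, -42, -62, -82, -102, -122, -142 → -162 (always 2 × the first part).
Letter: letters move forward 1 place in the alphabet, so G, H, I, J, K, L, M → N.
So the next tuple is [-81, -102, -162, N].

[-81, -102, -162, N]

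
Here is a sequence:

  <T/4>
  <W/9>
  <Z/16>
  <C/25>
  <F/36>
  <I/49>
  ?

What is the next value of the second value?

64

For the letter, letters move forward 3 places in the alphabet, wrapping Z→A: T, W, Z, C, F, I → L.
Second value goes 4, 9, 16, 25, 36, 49 → 64 (perfect squares: 2², 3², 4², …).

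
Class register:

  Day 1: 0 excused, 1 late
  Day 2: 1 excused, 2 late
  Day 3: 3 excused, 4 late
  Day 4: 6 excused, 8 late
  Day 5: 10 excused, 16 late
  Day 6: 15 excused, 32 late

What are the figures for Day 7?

21 excused, 64 late

Excused: 0, 1, 3, 6, 10, 15 → 21 (differences are 1, 2, 3, … (increasing by 1 each time)).
For the late, ×2 each step: 1, 2, 4, 8, 16, 32 → 64.
So the next record is 21 excused, 64 late.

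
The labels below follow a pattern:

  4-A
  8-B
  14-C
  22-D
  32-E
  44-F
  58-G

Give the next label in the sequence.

74-H

First component: differences are 4, 6, 8, … (increasing by 2 each time); 4, 8, 14, 22, 32, 44, 58 → 74.
Letter: A, B, C, D, E, F, G → H (letters move forward 1 place in the alphabet).
Combining the parts gives 74-H.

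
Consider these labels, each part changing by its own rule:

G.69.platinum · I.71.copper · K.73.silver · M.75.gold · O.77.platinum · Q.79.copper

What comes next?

S.81.silver

Letter: letters move forward 2 places in the alphabet, so G, I, K, M, O, Q → S.
Second component: +2 each step; 69, 71, 73, 75, 77, 79 → 81.
Metal — repeats platinum → copper → silver → gold: platinum, copper, silver, gold, platinum, copper → silver.
So the next label is S.81.silver.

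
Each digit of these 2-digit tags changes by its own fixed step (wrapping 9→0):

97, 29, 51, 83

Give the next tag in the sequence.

First digit goes 9, 2, 5, 8 → 1 (+3 each step, mod 10).
Second digit: +2 each step, mod 10; 7, 9, 1, 3 → 5.
Combining the parts gives 15.

15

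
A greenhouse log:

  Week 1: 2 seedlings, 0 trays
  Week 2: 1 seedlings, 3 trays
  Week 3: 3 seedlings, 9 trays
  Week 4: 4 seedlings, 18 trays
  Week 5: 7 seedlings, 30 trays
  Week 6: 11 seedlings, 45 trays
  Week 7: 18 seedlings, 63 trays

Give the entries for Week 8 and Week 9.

Seedlings: 2, 1, 3, 4, 7, 11, 18 → 29 → 47 (each term is the sum of the two before it).
Trays: differences are 3, 6, 9, … (increasing by 3 each time); 0, 3, 9, 18, 30, 45, 63 → 84 → 108.
So the next two records are 29 seedlings, 84 trays and 47 seedlings, 108 trays.

29 seedlings, 84 trays; 47 seedlings, 108 trays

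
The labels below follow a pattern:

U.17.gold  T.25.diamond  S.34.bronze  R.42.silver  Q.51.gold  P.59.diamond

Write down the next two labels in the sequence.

O.68.bronze then N.76.silver

Letter: letters move back 1 place in the alphabet; U, T, S, R, Q, P → O → N.
Second component: alternating steps +8, +9, +8, +9, …; 17, 25, 34, 42, 51, 59 → 68 → 76.
Rank: gold, diamond, bronze, silver, gold, diamond → bronze → silver (repeats gold → diamond → bronze → silver).
Putting the parts together: O.68.bronze and then N.76.silver.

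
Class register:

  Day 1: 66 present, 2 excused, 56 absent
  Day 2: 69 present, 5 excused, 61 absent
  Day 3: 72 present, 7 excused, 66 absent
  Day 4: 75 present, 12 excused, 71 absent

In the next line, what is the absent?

Absent — +5 each step: 56, 61, 66, 71 → 76.

76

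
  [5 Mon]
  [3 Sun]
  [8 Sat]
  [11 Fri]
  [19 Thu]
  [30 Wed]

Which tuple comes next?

First entry: 5, 3, 8, 11, 19, 30 → 49 (each term is the sum of the two before it).
Day: Mon, Sun, Sat, Fri, Thu, Wed → Tue (runs backward through the weekdays Mon→Sun).
Putting it together: [49 Tue].

[49 Tue]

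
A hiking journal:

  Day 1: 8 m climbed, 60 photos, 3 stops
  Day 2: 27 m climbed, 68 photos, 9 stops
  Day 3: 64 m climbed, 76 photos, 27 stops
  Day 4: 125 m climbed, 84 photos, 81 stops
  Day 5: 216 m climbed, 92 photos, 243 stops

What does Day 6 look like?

For the m climbed, perfect cubes: 2³, 3³, 4³, …: 8, 27, 64, 125, 216 → 343.
Photos — +8 each step: 60, 68, 76, 84, 92 → 100.
Stops goes 3, 9, 27, 81, 243 → 729 (×3 each step).
Combining the parts gives 343 m climbed, 100 photos, 729 stops.

343 m climbed, 100 photos, 729 stops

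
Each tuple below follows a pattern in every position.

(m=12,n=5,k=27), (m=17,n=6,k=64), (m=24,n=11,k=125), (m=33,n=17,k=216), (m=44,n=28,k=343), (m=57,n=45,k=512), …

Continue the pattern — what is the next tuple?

M: differences are 5, 7, 9, … (increasing by 2 each time), so 12, 17, 24, 33, 44, 57 → 72.
N — each term is the sum of the two before it: 5, 6, 11, 17, 28, 45 → 73.
K goes 27, 64, 125, 216, 343, 512 → 729 (perfect cubes: 3³, 4³, 5³, …).
Putting it together: (m=72,n=73,k=729).

(m=72,n=73,k=729)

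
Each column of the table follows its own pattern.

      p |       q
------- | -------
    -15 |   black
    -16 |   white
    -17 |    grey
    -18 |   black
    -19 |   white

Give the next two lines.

-20  grey; -21  black

Column p: −1 each step; -15, -16, -17, -18, -19 → -20 → -21.
For the column q, repeats black → white → grey: black, white, grey, black, white → grey → black.
Putting the parts together: -20  grey and then -21  black.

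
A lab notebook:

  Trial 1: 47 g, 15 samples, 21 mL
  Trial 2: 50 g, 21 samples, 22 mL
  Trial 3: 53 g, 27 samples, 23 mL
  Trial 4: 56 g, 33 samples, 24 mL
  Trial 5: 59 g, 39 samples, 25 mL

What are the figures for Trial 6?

62 g, 45 samples, 26 mL

G: 47, 50, 53, 56, 59 → 62 (+3 each step).
Samples — +6 each step: 15, 21, 27, 33, 39 → 45.
ML — +1 each step: 21, 22, 23, 24, 25 → 26.
So the next record is 62 g, 45 samples, 26 mL.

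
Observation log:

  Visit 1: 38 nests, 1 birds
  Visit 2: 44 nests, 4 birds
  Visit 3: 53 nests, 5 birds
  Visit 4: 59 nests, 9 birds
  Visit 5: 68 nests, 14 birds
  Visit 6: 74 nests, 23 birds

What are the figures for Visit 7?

Nests: alternating steps +6, +9, +6, +9, …, so 38, 44, 53, 59, 68, 74 → 83.
Birds: each term is the sum of the two before it; 1, 4, 5, 9, 14, 23 → 37.
Putting it together: 83 nests, 37 birds.

83 nests, 37 birds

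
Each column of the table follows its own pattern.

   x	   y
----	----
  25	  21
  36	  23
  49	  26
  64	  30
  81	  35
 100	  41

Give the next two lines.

121  48; 144  56

Column x — perfect squares: 5², 6², 7², …: 25, 36, 49, 64, 81, 100 → 121 → 144.
Column y: differences are 2, 3, 4, … (increasing by 1 each time); 21, 23, 26, 30, 35, 41 → 48 → 56.
So the next two lines are 121  48 and 144  56.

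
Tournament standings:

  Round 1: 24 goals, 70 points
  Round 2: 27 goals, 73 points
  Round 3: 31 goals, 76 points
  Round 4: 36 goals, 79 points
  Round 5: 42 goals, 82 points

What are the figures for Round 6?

Goals goes 24, 27, 31, 36, 42 → 49 (differences are 3, 4, 5, … (increasing by 1 each time)).
Points: 70, 73, 76, 79, 82 → 85 (+3 each step).
So the next line is 49 goals, 85 points.

49 goals, 85 points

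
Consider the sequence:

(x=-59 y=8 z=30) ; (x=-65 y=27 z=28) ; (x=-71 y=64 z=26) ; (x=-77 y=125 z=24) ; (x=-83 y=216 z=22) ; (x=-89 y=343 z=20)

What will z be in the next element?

18

Z: 30, 28, 26, 24, 22, 20 → 18 (−2 each step).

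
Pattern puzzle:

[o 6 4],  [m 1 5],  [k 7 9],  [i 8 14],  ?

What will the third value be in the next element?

For the third value, each term is the sum of the two before it: 4, 5, 9, 14 → 23.

23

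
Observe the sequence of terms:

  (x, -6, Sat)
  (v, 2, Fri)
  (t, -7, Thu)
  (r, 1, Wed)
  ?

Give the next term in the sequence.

For the letter, letters move back 2 places in the alphabet: x, v, t, r → p.
Second part: -6, 2, -7, 1 → -8 (alternating steps +8, −9, +8, −9, …).
Day goes Sat, Fri, Thu, Wed → Tue (runs backward through the weekdays Mon→Sun).
Combining the parts gives (p, -8, Tue).

(p, -8, Tue)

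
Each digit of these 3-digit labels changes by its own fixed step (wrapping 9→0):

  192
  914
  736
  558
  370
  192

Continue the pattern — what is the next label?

For the first digit, −2 each step, mod 10: 1, 9, 7, 5, 3, 1 → 9.
Second digit: +2 each step, mod 10, so 9, 1, 3, 5, 7, 9 → 1.
Third digit goes 2, 4, 6, 8, 0, 2 → 4 (+2 each step, mod 10).
Combining the parts gives 914.

914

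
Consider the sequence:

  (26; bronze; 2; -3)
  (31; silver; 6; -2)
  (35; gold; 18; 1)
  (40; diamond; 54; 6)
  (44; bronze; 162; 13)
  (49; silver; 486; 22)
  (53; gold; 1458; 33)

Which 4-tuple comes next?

First component — alternating steps +5, +4, +5, +4, …: 26, 31, 35, 40, 44, 49, 53 → 58.
Rank goes bronze, silver, gold, diamond, bronze, silver, gold → diamond (repeats bronze → silver → gold → diamond).
Third component: 2, 6, 18, 54, 162, 486, 1458 → 4374 (×3 each step).
Fourth component: differences are 1, 3, 5, … (increasing by 2 each time), so -3, -2, 1, 6, 13, 22, 33 → 46.
So the next 4-tuple is (58; diamond; 4374; 46).

(58; diamond; 4374; 46)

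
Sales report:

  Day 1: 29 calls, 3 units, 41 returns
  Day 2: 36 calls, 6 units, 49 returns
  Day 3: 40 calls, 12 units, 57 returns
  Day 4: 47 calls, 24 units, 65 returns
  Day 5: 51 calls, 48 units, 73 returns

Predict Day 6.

58 calls, 96 units, 81 returns

Calls — alternating steps +7, +4, +7, +4, …: 29, 36, 40, 47, 51 → 58.
Units: ×2 each step, so 3, 6, 12, 24, 48 → 96.
Returns goes 41, 49, 57, 65, 73 → 81 (+8 each step).
Combining the parts gives 58 calls, 96 units, 81 returns.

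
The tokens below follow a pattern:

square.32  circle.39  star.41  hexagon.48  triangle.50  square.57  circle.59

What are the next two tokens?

Shape: repeats square → circle → star → hexagon → triangle; square, circle, star, hexagon, triangle, square, circle → star → hexagon.
For the second component, alternating steps +7, +2, +7, +2, …: 32, 39, 41, 48, 50, 57, 59 → 66 → 68.
Putting the parts together: star.66 and then hexagon.68.

star.66, hexagon.68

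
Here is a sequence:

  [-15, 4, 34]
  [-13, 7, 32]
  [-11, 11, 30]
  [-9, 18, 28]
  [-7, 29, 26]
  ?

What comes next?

First component: -15, -13, -11, -9, -7 → -5 (+2 each step).
Second component — each term is the sum of the two before it: 4, 7, 11, 18, 29 → 47.
Third component: 34, 32, 30, 28, 26 → 24 (together with the first component always sums to 19).
Combining the parts gives [-5, 47, 24].

[-5, 47, 24]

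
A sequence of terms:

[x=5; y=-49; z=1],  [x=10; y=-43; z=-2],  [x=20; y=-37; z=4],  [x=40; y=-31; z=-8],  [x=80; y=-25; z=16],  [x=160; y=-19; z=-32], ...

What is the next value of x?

X: ×2 each step; 5, 10, 20, 40, 80, 160 → 320.

320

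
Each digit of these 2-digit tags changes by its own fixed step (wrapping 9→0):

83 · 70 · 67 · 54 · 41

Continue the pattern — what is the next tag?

38

For the first digit, −1 each step, mod 10: 8, 7, 6, 5, 4 → 3.
Second digit: 3, 0, 7, 4, 1 → 8 (−3 each step, mod 10).
Putting it together: 38.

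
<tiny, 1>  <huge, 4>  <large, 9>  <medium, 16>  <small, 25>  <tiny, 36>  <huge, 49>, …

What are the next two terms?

<large, 64>, <medium, 81>

Size goes tiny, huge, large, medium, small, tiny, huge → large → medium (repeats tiny → huge → large → medium → small).
For the second coordinate, perfect squares: 1², 2², 3², …: 1, 4, 9, 16, 25, 36, 49 → 64 → 81.
Putting the parts together: <large, 64> and then <medium, 81>.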